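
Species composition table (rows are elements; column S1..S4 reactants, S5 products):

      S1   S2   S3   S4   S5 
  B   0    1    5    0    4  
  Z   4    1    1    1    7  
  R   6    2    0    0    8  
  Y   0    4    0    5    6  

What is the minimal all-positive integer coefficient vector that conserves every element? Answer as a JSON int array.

B: 5·0+1·1+3·5+4·0 = 16 | 4·4 = 16
Z: 5·4+1·1+3·1+4·1 = 28 | 4·7 = 28
R: 5·6+1·2+3·0+4·0 = 32 | 4·8 = 32
Y: 5·0+1·4+3·0+4·5 = 24 | 4·6 = 24
gcd(5,1,3,4,4) = 1

Coefficients: [5, 1, 3, 4, 4]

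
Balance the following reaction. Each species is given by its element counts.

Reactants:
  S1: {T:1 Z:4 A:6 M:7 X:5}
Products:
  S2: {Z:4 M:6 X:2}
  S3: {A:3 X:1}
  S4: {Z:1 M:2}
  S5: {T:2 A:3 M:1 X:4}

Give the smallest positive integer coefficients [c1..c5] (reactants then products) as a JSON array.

T: 4·1 = 4 | 3·0+6·0+4·0+2·2 = 4
Z: 4·4 = 16 | 3·4+6·0+4·1+2·0 = 16
A: 4·6 = 24 | 3·0+6·3+4·0+2·3 = 24
M: 4·7 = 28 | 3·6+6·0+4·2+2·1 = 28
X: 4·5 = 20 | 3·2+6·1+4·0+2·4 = 20
gcd(4,3,6,4,2) = 1

Coefficients: [4, 3, 6, 4, 2]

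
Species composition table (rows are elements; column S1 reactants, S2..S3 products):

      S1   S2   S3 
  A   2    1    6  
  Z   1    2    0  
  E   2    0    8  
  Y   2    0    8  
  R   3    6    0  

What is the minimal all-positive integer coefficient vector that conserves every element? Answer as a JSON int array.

A: 4·2 = 8 | 2·1+1·6 = 8
Z: 4·1 = 4 | 2·2+1·0 = 4
E: 4·2 = 8 | 2·0+1·8 = 8
Y: 4·2 = 8 | 2·0+1·8 = 8
R: 4·3 = 12 | 2·6+1·0 = 12
gcd(4,2,1) = 1

Coefficients: [4, 2, 1]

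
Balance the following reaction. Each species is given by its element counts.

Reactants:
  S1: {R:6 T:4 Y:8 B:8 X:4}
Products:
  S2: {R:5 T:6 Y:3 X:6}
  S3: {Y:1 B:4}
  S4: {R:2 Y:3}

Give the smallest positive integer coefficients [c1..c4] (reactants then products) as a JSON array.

Coefficients: [3, 2, 6, 4]

R: 3·6 = 18 | 2·5+6·0+4·2 = 18
T: 3·4 = 12 | 2·6+6·0+4·0 = 12
Y: 3·8 = 24 | 2·3+6·1+4·3 = 24
B: 3·8 = 24 | 2·0+6·4+4·0 = 24
X: 3·4 = 12 | 2·6+6·0+4·0 = 12
gcd(3,2,6,4) = 1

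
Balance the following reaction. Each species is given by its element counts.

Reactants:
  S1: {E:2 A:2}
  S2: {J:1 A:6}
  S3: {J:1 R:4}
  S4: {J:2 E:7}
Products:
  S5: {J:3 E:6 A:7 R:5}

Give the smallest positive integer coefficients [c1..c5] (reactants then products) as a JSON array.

J: 5·0+3·1+5·1+2·2 = 12 | 4·3 = 12
E: 5·2+3·0+5·0+2·7 = 24 | 4·6 = 24
A: 5·2+3·6+5·0+2·0 = 28 | 4·7 = 28
R: 5·0+3·0+5·4+2·0 = 20 | 4·5 = 20
gcd(5,3,5,2,4) = 1

Coefficients: [5, 3, 5, 2, 4]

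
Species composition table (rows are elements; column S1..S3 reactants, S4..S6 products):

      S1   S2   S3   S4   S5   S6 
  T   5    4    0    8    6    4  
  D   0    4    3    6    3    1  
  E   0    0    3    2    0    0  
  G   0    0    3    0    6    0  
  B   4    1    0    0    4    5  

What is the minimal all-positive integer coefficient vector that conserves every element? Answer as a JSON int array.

T: 6·5+5·4+2·0 = 50 | 3·8+1·6+5·4 = 50
D: 6·0+5·4+2·3 = 26 | 3·6+1·3+5·1 = 26
E: 6·0+5·0+2·3 = 6 | 3·2+1·0+5·0 = 6
G: 6·0+5·0+2·3 = 6 | 3·0+1·6+5·0 = 6
B: 6·4+5·1+2·0 = 29 | 3·0+1·4+5·5 = 29
gcd(6,5,2,3,1,5) = 1

Coefficients: [6, 5, 2, 3, 1, 5]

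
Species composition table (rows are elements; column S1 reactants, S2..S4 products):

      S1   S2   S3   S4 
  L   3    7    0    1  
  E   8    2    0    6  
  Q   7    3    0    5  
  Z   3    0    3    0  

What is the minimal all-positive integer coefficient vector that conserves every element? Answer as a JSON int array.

Coefficients: [4, 1, 4, 5]

L: 4·3 = 12 | 1·7+4·0+5·1 = 12
E: 4·8 = 32 | 1·2+4·0+5·6 = 32
Q: 4·7 = 28 | 1·3+4·0+5·5 = 28
Z: 4·3 = 12 | 1·0+4·3+5·0 = 12
gcd(4,1,4,5) = 1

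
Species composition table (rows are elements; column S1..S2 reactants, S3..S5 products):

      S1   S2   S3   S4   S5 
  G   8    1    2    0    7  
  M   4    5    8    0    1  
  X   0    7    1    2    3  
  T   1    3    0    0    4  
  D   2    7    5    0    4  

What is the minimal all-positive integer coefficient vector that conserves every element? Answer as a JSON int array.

G: 2·8+2·1 = 18 | 2·2+3·0+2·7 = 18
M: 2·4+2·5 = 18 | 2·8+3·0+2·1 = 18
X: 2·0+2·7 = 14 | 2·1+3·2+2·3 = 14
T: 2·1+2·3 = 8 | 2·0+3·0+2·4 = 8
D: 2·2+2·7 = 18 | 2·5+3·0+2·4 = 18
gcd(2,2,2,3,2) = 1

Coefficients: [2, 2, 2, 3, 2]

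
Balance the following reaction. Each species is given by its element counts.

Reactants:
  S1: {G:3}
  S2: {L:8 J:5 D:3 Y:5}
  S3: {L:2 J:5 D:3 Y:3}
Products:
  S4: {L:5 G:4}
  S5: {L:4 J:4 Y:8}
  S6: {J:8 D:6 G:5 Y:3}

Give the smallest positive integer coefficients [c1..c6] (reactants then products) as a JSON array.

L: 6·0+1·8+3·2 = 14 | 2·5+1·4+2·0 = 14
J: 6·0+1·5+3·5 = 20 | 2·0+1·4+2·8 = 20
D: 6·0+1·3+3·3 = 12 | 2·0+1·0+2·6 = 12
G: 6·3+1·0+3·0 = 18 | 2·4+1·0+2·5 = 18
Y: 6·0+1·5+3·3 = 14 | 2·0+1·8+2·3 = 14
gcd(6,1,3,2,1,2) = 1

Coefficients: [6, 1, 3, 2, 1, 2]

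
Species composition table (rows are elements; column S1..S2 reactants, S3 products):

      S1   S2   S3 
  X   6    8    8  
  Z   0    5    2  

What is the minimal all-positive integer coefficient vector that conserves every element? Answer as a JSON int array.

Coefficients: [4, 2, 5]

X: 4·6+2·8 = 40 | 5·8 = 40
Z: 4·0+2·5 = 10 | 5·2 = 10
gcd(4,2,5) = 1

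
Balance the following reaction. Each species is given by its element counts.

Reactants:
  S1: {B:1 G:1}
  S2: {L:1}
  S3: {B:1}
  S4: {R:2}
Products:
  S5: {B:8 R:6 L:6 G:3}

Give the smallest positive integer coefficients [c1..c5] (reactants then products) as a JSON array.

B: 3·1+6·0+5·1+3·0 = 8 | 1·8 = 8
R: 3·0+6·0+5·0+3·2 = 6 | 1·6 = 6
L: 3·0+6·1+5·0+3·0 = 6 | 1·6 = 6
G: 3·1+6·0+5·0+3·0 = 3 | 1·3 = 3
gcd(3,6,5,3,1) = 1

Coefficients: [3, 6, 5, 3, 1]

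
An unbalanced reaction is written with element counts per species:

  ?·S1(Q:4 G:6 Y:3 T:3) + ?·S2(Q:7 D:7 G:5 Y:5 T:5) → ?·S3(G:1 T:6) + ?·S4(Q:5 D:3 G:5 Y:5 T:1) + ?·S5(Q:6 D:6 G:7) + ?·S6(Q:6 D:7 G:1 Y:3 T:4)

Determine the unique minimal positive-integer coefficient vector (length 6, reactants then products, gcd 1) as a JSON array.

Q: 2·4+5·7 = 43 | 3·0+5·5+1·6+2·6 = 43
D: 2·0+5·7 = 35 | 3·0+5·3+1·6+2·7 = 35
G: 2·6+5·5 = 37 | 3·1+5·5+1·7+2·1 = 37
Y: 2·3+5·5 = 31 | 3·0+5·5+1·0+2·3 = 31
T: 2·3+5·5 = 31 | 3·6+5·1+1·0+2·4 = 31
gcd(2,5,3,5,1,2) = 1

Coefficients: [2, 5, 3, 5, 1, 2]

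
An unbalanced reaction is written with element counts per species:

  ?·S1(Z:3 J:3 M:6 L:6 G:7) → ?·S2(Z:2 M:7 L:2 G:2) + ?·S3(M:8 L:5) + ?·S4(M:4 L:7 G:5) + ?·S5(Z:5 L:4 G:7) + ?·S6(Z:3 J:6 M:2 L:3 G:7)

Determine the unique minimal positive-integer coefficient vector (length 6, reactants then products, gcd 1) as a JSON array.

Z: 6·3 = 18 | 2·2+1·0+2·0+1·5+3·3 = 18
J: 6·3 = 18 | 2·0+1·0+2·0+1·0+3·6 = 18
M: 6·6 = 36 | 2·7+1·8+2·4+1·0+3·2 = 36
L: 6·6 = 36 | 2·2+1·5+2·7+1·4+3·3 = 36
G: 6·7 = 42 | 2·2+1·0+2·5+1·7+3·7 = 42
gcd(6,2,1,2,1,3) = 1

Coefficients: [6, 2, 1, 2, 1, 3]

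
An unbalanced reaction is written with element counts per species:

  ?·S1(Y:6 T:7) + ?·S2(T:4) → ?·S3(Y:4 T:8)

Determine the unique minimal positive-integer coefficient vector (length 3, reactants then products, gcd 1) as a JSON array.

Coefficients: [4, 5, 6]

Y: 4·6+5·0 = 24 | 6·4 = 24
T: 4·7+5·4 = 48 | 6·8 = 48
gcd(4,5,6) = 1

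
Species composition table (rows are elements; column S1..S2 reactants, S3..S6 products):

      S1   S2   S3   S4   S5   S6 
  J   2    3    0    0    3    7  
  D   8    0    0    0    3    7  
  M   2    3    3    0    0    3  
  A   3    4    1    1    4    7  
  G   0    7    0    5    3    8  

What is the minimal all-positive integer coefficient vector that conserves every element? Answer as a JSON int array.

J: 3·2+6·3 = 24 | 5·0+3·0+1·3+3·7 = 24
D: 3·8+6·0 = 24 | 5·0+3·0+1·3+3·7 = 24
M: 3·2+6·3 = 24 | 5·3+3·0+1·0+3·3 = 24
A: 3·3+6·4 = 33 | 5·1+3·1+1·4+3·7 = 33
G: 3·0+6·7 = 42 | 5·0+3·5+1·3+3·8 = 42
gcd(3,6,5,3,1,3) = 1

Coefficients: [3, 6, 5, 3, 1, 3]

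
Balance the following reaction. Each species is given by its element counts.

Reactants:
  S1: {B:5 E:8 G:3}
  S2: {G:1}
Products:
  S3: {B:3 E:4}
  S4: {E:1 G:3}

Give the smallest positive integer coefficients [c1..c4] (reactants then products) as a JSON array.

Coefficients: [3, 3, 5, 4]

B: 3·5+3·0 = 15 | 5·3+4·0 = 15
E: 3·8+3·0 = 24 | 5·4+4·1 = 24
G: 3·3+3·1 = 12 | 5·0+4·3 = 12
gcd(3,3,5,4) = 1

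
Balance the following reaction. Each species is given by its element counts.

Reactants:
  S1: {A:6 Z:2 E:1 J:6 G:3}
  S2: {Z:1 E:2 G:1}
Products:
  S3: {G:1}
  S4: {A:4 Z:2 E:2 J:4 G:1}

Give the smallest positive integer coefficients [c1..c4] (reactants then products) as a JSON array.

Coefficients: [2, 2, 5, 3]

A: 2·6+2·0 = 12 | 5·0+3·4 = 12
Z: 2·2+2·1 = 6 | 5·0+3·2 = 6
E: 2·1+2·2 = 6 | 5·0+3·2 = 6
J: 2·6+2·0 = 12 | 5·0+3·4 = 12
G: 2·3+2·1 = 8 | 5·1+3·1 = 8
gcd(2,2,5,3) = 1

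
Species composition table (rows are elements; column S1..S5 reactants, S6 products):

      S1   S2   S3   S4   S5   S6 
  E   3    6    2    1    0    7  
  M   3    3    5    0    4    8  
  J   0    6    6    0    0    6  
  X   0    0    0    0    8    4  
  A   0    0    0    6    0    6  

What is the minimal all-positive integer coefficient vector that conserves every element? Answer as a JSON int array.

Coefficients: [4, 3, 3, 6, 3, 6]

E: 4·3+3·6+3·2+6·1+3·0 = 42 | 6·7 = 42
M: 4·3+3·3+3·5+6·0+3·4 = 48 | 6·8 = 48
J: 4·0+3·6+3·6+6·0+3·0 = 36 | 6·6 = 36
X: 4·0+3·0+3·0+6·0+3·8 = 24 | 6·4 = 24
A: 4·0+3·0+3·0+6·6+3·0 = 36 | 6·6 = 36
gcd(4,3,3,6,3,6) = 1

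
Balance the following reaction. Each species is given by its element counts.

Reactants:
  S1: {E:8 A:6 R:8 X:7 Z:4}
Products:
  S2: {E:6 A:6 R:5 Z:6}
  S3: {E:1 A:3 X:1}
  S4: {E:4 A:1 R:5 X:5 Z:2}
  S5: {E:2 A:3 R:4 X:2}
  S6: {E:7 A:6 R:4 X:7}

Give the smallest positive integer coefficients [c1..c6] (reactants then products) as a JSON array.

Coefficients: [6, 2, 3, 6, 1, 1]

E: 6·8 = 48 | 2·6+3·1+6·4+1·2+1·7 = 48
A: 6·6 = 36 | 2·6+3·3+6·1+1·3+1·6 = 36
R: 6·8 = 48 | 2·5+3·0+6·5+1·4+1·4 = 48
X: 6·7 = 42 | 2·0+3·1+6·5+1·2+1·7 = 42
Z: 6·4 = 24 | 2·6+3·0+6·2+1·0+1·0 = 24
gcd(6,2,3,6,1,1) = 1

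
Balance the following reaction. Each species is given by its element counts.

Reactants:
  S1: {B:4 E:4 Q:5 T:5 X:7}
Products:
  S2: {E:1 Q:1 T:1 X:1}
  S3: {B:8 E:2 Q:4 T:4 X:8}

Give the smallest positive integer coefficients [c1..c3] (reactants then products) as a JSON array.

B: 2·4 = 8 | 6·0+1·8 = 8
E: 2·4 = 8 | 6·1+1·2 = 8
Q: 2·5 = 10 | 6·1+1·4 = 10
T: 2·5 = 10 | 6·1+1·4 = 10
X: 2·7 = 14 | 6·1+1·8 = 14
gcd(2,6,1) = 1

Coefficients: [2, 6, 1]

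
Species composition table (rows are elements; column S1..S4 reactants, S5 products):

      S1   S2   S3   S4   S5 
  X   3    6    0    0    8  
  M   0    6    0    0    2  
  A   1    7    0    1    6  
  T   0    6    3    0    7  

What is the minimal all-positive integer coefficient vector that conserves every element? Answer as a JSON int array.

Coefficients: [6, 1, 5, 5, 3]

X: 6·3+1·6+5·0+5·0 = 24 | 3·8 = 24
M: 6·0+1·6+5·0+5·0 = 6 | 3·2 = 6
A: 6·1+1·7+5·0+5·1 = 18 | 3·6 = 18
T: 6·0+1·6+5·3+5·0 = 21 | 3·7 = 21
gcd(6,1,5,5,3) = 1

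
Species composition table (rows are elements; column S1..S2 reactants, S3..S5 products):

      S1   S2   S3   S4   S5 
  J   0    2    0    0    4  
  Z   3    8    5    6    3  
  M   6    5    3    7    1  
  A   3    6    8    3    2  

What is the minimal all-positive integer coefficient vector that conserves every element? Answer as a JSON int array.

Coefficients: [4, 6, 3, 6, 3]

J: 4·0+6·2 = 12 | 3·0+6·0+3·4 = 12
Z: 4·3+6·8 = 60 | 3·5+6·6+3·3 = 60
M: 4·6+6·5 = 54 | 3·3+6·7+3·1 = 54
A: 4·3+6·6 = 48 | 3·8+6·3+3·2 = 48
gcd(4,6,3,6,3) = 1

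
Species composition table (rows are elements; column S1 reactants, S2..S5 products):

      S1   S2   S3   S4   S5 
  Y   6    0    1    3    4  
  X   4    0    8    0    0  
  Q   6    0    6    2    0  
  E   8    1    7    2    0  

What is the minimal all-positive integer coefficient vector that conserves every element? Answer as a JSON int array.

Coefficients: [4, 6, 2, 6, 1]

Y: 4·6 = 24 | 6·0+2·1+6·3+1·4 = 24
X: 4·4 = 16 | 6·0+2·8+6·0+1·0 = 16
Q: 4·6 = 24 | 6·0+2·6+6·2+1·0 = 24
E: 4·8 = 32 | 6·1+2·7+6·2+1·0 = 32
gcd(4,6,2,6,1) = 1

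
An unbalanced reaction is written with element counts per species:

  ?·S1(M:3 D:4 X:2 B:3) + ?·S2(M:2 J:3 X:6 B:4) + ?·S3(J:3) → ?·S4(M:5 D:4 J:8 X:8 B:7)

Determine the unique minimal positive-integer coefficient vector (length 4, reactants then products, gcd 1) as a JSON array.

Coefficients: [3, 3, 5, 3]

M: 3·3+3·2+5·0 = 15 | 3·5 = 15
D: 3·4+3·0+5·0 = 12 | 3·4 = 12
J: 3·0+3·3+5·3 = 24 | 3·8 = 24
X: 3·2+3·6+5·0 = 24 | 3·8 = 24
B: 3·3+3·4+5·0 = 21 | 3·7 = 21
gcd(3,3,5,3) = 1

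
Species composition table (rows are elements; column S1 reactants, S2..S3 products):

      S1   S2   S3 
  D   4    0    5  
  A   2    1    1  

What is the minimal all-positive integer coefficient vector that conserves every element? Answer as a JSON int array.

Coefficients: [5, 6, 4]

D: 5·4 = 20 | 6·0+4·5 = 20
A: 5·2 = 10 | 6·1+4·1 = 10
gcd(5,6,4) = 1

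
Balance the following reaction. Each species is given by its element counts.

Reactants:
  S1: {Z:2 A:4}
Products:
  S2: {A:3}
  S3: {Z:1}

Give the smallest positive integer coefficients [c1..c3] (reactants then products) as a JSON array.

Z: 3·2 = 6 | 4·0+6·1 = 6
A: 3·4 = 12 | 4·3+6·0 = 12
gcd(3,4,6) = 1

Coefficients: [3, 4, 6]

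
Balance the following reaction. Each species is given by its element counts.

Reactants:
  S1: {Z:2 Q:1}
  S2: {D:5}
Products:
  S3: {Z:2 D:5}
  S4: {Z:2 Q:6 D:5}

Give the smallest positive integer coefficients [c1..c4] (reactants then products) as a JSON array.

Z: 6·2+6·0 = 12 | 5·2+1·2 = 12
Q: 6·1+6·0 = 6 | 5·0+1·6 = 6
D: 6·0+6·5 = 30 | 5·5+1·5 = 30
gcd(6,6,5,1) = 1

Coefficients: [6, 6, 5, 1]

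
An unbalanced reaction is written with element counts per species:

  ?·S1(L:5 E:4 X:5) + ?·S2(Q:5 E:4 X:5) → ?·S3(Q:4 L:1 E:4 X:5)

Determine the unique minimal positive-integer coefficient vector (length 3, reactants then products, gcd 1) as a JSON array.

Coefficients: [1, 4, 5]

Q: 1·0+4·5 = 20 | 5·4 = 20
L: 1·5+4·0 = 5 | 5·1 = 5
E: 1·4+4·4 = 20 | 5·4 = 20
X: 1·5+4·5 = 25 | 5·5 = 25
gcd(1,4,5) = 1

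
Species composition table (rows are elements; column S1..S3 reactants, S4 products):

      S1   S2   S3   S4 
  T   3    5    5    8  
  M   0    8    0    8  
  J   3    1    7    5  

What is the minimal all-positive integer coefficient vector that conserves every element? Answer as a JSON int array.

Coefficients: [1, 6, 3, 6]

T: 1·3+6·5+3·5 = 48 | 6·8 = 48
M: 1·0+6·8+3·0 = 48 | 6·8 = 48
J: 1·3+6·1+3·7 = 30 | 6·5 = 30
gcd(1,6,3,6) = 1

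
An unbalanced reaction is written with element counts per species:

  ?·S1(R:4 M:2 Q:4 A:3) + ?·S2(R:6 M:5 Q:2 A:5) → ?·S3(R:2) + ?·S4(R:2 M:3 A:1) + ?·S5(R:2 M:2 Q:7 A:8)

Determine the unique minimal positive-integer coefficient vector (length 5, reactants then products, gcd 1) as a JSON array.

Coefficients: [2, 3, 6, 5, 2]

R: 2·4+3·6 = 26 | 6·2+5·2+2·2 = 26
M: 2·2+3·5 = 19 | 6·0+5·3+2·2 = 19
Q: 2·4+3·2 = 14 | 6·0+5·0+2·7 = 14
A: 2·3+3·5 = 21 | 6·0+5·1+2·8 = 21
gcd(2,3,6,5,2) = 1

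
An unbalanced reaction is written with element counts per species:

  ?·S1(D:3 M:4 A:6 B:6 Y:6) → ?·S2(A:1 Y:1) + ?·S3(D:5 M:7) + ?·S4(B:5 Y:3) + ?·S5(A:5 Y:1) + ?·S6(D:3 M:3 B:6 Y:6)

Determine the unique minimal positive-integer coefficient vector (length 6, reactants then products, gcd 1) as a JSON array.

Coefficients: [6, 6, 3, 6, 6, 1]

D: 6·3 = 18 | 6·0+3·5+6·0+6·0+1·3 = 18
M: 6·4 = 24 | 6·0+3·7+6·0+6·0+1·3 = 24
A: 6·6 = 36 | 6·1+3·0+6·0+6·5+1·0 = 36
B: 6·6 = 36 | 6·0+3·0+6·5+6·0+1·6 = 36
Y: 6·6 = 36 | 6·1+3·0+6·3+6·1+1·6 = 36
gcd(6,6,3,6,6,1) = 1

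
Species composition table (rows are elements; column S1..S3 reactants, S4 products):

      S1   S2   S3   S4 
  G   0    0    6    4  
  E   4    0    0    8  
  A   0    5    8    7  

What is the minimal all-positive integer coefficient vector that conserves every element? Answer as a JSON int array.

G: 6·0+1·0+2·6 = 12 | 3·4 = 12
E: 6·4+1·0+2·0 = 24 | 3·8 = 24
A: 6·0+1·5+2·8 = 21 | 3·7 = 21
gcd(6,1,2,3) = 1

Coefficients: [6, 1, 2, 3]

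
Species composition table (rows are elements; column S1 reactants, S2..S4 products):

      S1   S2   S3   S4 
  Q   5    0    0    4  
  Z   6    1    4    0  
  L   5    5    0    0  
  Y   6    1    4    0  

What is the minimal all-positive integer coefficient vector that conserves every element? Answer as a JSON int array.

Q: 4·5 = 20 | 4·0+5·0+5·4 = 20
Z: 4·6 = 24 | 4·1+5·4+5·0 = 24
L: 4·5 = 20 | 4·5+5·0+5·0 = 20
Y: 4·6 = 24 | 4·1+5·4+5·0 = 24
gcd(4,4,5,5) = 1

Coefficients: [4, 4, 5, 5]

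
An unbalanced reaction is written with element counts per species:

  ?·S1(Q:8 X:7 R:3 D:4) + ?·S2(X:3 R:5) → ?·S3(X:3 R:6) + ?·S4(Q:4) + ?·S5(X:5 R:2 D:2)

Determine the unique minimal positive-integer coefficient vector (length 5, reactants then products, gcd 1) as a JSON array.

Coefficients: [1, 5, 4, 2, 2]

Q: 1·8+5·0 = 8 | 4·0+2·4+2·0 = 8
X: 1·7+5·3 = 22 | 4·3+2·0+2·5 = 22
R: 1·3+5·5 = 28 | 4·6+2·0+2·2 = 28
D: 1·4+5·0 = 4 | 4·0+2·0+2·2 = 4
gcd(1,5,4,2,2) = 1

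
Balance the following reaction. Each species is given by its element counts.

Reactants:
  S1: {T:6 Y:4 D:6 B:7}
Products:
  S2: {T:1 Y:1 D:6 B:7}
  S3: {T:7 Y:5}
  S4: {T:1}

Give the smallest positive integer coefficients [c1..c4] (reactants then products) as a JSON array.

T: 5·6 = 30 | 5·1+3·7+4·1 = 30
Y: 5·4 = 20 | 5·1+3·5+4·0 = 20
D: 5·6 = 30 | 5·6+3·0+4·0 = 30
B: 5·7 = 35 | 5·7+3·0+4·0 = 35
gcd(5,5,3,4) = 1

Coefficients: [5, 5, 3, 4]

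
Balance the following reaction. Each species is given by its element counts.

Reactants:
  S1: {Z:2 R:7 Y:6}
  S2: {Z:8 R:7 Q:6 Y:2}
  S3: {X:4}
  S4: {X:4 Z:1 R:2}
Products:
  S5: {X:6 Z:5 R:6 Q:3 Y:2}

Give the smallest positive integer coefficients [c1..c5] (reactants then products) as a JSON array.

X: 1·0+3·0+5·4+4·4 = 36 | 6·6 = 36
Z: 1·2+3·8+5·0+4·1 = 30 | 6·5 = 30
R: 1·7+3·7+5·0+4·2 = 36 | 6·6 = 36
Q: 1·0+3·6+5·0+4·0 = 18 | 6·3 = 18
Y: 1·6+3·2+5·0+4·0 = 12 | 6·2 = 12
gcd(1,3,5,4,6) = 1

Coefficients: [1, 3, 5, 4, 6]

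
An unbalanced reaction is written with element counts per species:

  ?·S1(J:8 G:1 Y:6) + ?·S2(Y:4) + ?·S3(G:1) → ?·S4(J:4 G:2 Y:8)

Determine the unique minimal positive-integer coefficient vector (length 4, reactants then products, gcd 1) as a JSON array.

J: 2·8+5·0+6·0 = 16 | 4·4 = 16
G: 2·1+5·0+6·1 = 8 | 4·2 = 8
Y: 2·6+5·4+6·0 = 32 | 4·8 = 32
gcd(2,5,6,4) = 1

Coefficients: [2, 5, 6, 4]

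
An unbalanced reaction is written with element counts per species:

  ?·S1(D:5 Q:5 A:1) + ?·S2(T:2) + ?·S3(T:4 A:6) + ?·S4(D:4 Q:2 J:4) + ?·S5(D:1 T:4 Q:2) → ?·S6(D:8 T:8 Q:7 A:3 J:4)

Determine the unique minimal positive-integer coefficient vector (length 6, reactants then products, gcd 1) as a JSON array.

Coefficients: [3, 6, 2, 5, 5, 5]

D: 3·5+6·0+2·0+5·4+5·1 = 40 | 5·8 = 40
T: 3·0+6·2+2·4+5·0+5·4 = 40 | 5·8 = 40
Q: 3·5+6·0+2·0+5·2+5·2 = 35 | 5·7 = 35
A: 3·1+6·0+2·6+5·0+5·0 = 15 | 5·3 = 15
J: 3·0+6·0+2·0+5·4+5·0 = 20 | 5·4 = 20
gcd(3,6,2,5,5,5) = 1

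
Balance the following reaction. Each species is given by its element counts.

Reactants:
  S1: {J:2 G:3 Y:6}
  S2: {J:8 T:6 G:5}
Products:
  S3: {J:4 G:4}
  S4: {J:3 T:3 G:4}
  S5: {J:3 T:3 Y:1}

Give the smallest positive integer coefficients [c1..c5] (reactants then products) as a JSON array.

Coefficients: [1, 5, 3, 4, 6]

J: 1·2+5·8 = 42 | 3·4+4·3+6·3 = 42
T: 1·0+5·6 = 30 | 3·0+4·3+6·3 = 30
G: 1·3+5·5 = 28 | 3·4+4·4+6·0 = 28
Y: 1·6+5·0 = 6 | 3·0+4·0+6·1 = 6
gcd(1,5,3,4,6) = 1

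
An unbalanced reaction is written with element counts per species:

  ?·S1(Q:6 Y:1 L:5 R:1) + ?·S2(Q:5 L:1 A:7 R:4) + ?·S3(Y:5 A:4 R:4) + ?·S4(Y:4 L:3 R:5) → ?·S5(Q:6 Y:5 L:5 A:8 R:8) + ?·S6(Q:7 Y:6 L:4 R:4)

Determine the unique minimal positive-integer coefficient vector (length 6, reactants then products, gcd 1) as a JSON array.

Q: 5·6+4·5+5·0+3·0 = 50 | 6·6+2·7 = 50
Y: 5·1+4·0+5·5+3·4 = 42 | 6·5+2·6 = 42
L: 5·5+4·1+5·0+3·3 = 38 | 6·5+2·4 = 38
A: 5·0+4·7+5·4+3·0 = 48 | 6·8+2·0 = 48
R: 5·1+4·4+5·4+3·5 = 56 | 6·8+2·4 = 56
gcd(5,4,5,3,6,2) = 1

Coefficients: [5, 4, 5, 3, 6, 2]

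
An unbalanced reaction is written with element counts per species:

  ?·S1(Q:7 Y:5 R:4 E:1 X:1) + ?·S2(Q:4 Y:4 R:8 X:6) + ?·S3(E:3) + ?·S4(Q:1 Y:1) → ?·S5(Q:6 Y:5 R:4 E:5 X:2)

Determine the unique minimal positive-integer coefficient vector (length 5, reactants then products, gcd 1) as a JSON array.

Q: 2·7+1·4+6·0+6·1 = 24 | 4·6 = 24
Y: 2·5+1·4+6·0+6·1 = 20 | 4·5 = 20
R: 2·4+1·8+6·0+6·0 = 16 | 4·4 = 16
E: 2·1+1·0+6·3+6·0 = 20 | 4·5 = 20
X: 2·1+1·6+6·0+6·0 = 8 | 4·2 = 8
gcd(2,1,6,6,4) = 1

Coefficients: [2, 1, 6, 6, 4]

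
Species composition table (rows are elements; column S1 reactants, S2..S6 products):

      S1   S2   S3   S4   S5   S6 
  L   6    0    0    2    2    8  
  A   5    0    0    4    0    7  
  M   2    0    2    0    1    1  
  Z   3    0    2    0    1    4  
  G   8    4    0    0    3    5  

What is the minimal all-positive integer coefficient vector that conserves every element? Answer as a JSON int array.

Coefficients: [6, 5, 2, 4, 6, 2]

L: 6·6 = 36 | 5·0+2·0+4·2+6·2+2·8 = 36
A: 6·5 = 30 | 5·0+2·0+4·4+6·0+2·7 = 30
M: 6·2 = 12 | 5·0+2·2+4·0+6·1+2·1 = 12
Z: 6·3 = 18 | 5·0+2·2+4·0+6·1+2·4 = 18
G: 6·8 = 48 | 5·4+2·0+4·0+6·3+2·5 = 48
gcd(6,5,2,4,6,2) = 1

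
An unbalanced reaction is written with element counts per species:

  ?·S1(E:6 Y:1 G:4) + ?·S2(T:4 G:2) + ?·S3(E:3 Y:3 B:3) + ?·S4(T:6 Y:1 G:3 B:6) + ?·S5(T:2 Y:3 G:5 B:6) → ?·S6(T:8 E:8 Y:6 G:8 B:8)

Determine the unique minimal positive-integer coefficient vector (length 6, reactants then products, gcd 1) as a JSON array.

Coefficients: [2, 4, 4, 1, 1, 3]

T: 2·0+4·4+4·0+1·6+1·2 = 24 | 3·8 = 24
E: 2·6+4·0+4·3+1·0+1·0 = 24 | 3·8 = 24
Y: 2·1+4·0+4·3+1·1+1·3 = 18 | 3·6 = 18
G: 2·4+4·2+4·0+1·3+1·5 = 24 | 3·8 = 24
B: 2·0+4·0+4·3+1·6+1·6 = 24 | 3·8 = 24
gcd(2,4,4,1,1,3) = 1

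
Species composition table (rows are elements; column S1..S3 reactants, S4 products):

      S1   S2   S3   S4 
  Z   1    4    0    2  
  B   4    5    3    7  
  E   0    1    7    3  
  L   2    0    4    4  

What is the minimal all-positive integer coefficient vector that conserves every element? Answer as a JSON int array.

Coefficients: [6, 1, 2, 5]

Z: 6·1+1·4+2·0 = 10 | 5·2 = 10
B: 6·4+1·5+2·3 = 35 | 5·7 = 35
E: 6·0+1·1+2·7 = 15 | 5·3 = 15
L: 6·2+1·0+2·4 = 20 | 5·4 = 20
gcd(6,1,2,5) = 1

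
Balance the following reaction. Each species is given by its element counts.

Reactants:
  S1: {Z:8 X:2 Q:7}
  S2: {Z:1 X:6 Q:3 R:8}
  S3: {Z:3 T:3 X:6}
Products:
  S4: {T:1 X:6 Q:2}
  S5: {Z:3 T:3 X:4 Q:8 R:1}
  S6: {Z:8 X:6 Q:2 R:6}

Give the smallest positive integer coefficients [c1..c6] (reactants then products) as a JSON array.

Coefficients: [5, 5, 5, 3, 4, 6]

Z: 5·8+5·1+5·3 = 60 | 3·0+4·3+6·8 = 60
T: 5·0+5·0+5·3 = 15 | 3·1+4·3+6·0 = 15
X: 5·2+5·6+5·6 = 70 | 3·6+4·4+6·6 = 70
Q: 5·7+5·3+5·0 = 50 | 3·2+4·8+6·2 = 50
R: 5·0+5·8+5·0 = 40 | 3·0+4·1+6·6 = 40
gcd(5,5,5,3,4,6) = 1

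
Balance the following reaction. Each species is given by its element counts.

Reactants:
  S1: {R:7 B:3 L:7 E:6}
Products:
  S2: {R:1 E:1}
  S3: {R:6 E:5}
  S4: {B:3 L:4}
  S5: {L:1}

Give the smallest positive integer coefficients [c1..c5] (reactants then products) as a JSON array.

R: 1·7 = 7 | 1·1+1·6+1·0+3·0 = 7
B: 1·3 = 3 | 1·0+1·0+1·3+3·0 = 3
L: 1·7 = 7 | 1·0+1·0+1·4+3·1 = 7
E: 1·6 = 6 | 1·1+1·5+1·0+3·0 = 6
gcd(1,1,1,1,3) = 1

Coefficients: [1, 1, 1, 1, 3]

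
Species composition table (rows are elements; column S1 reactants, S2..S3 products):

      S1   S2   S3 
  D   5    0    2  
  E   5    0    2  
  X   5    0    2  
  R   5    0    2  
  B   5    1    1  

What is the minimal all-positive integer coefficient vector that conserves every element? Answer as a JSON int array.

Coefficients: [2, 5, 5]

D: 2·5 = 10 | 5·0+5·2 = 10
E: 2·5 = 10 | 5·0+5·2 = 10
X: 2·5 = 10 | 5·0+5·2 = 10
R: 2·5 = 10 | 5·0+5·2 = 10
B: 2·5 = 10 | 5·1+5·1 = 10
gcd(2,5,5) = 1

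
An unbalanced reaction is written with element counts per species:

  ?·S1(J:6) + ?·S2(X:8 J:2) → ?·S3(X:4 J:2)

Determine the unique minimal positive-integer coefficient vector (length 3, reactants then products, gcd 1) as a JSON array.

X: 1·0+3·8 = 24 | 6·4 = 24
J: 1·6+3·2 = 12 | 6·2 = 12
gcd(1,3,6) = 1

Coefficients: [1, 3, 6]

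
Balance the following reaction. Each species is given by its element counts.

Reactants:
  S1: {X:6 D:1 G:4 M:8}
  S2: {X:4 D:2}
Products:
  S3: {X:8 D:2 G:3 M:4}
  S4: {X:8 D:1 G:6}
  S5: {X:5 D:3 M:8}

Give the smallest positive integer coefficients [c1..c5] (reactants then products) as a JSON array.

Coefficients: [3, 4, 2, 1, 2]

X: 3·6+4·4 = 34 | 2·8+1·8+2·5 = 34
D: 3·1+4·2 = 11 | 2·2+1·1+2·3 = 11
G: 3·4+4·0 = 12 | 2·3+1·6+2·0 = 12
M: 3·8+4·0 = 24 | 2·4+1·0+2·8 = 24
gcd(3,4,2,1,2) = 1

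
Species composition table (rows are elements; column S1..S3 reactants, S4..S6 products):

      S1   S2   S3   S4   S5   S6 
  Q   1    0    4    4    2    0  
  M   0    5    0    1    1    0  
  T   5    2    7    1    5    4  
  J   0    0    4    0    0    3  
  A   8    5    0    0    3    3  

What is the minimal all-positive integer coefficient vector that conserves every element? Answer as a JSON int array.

Q: 2·1+1·0+3·4 = 14 | 2·4+3·2+4·0 = 14
M: 2·0+1·5+3·0 = 5 | 2·1+3·1+4·0 = 5
T: 2·5+1·2+3·7 = 33 | 2·1+3·5+4·4 = 33
J: 2·0+1·0+3·4 = 12 | 2·0+3·0+4·3 = 12
A: 2·8+1·5+3·0 = 21 | 2·0+3·3+4·3 = 21
gcd(2,1,3,2,3,4) = 1

Coefficients: [2, 1, 3, 2, 3, 4]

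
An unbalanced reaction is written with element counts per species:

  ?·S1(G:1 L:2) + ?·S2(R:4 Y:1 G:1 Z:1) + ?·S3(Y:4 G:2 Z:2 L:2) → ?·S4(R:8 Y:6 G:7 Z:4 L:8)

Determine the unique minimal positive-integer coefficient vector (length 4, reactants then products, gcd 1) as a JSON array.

Coefficients: [3, 2, 1, 1]

R: 3·0+2·4+1·0 = 8 | 1·8 = 8
Y: 3·0+2·1+1·4 = 6 | 1·6 = 6
G: 3·1+2·1+1·2 = 7 | 1·7 = 7
Z: 3·0+2·1+1·2 = 4 | 1·4 = 4
L: 3·2+2·0+1·2 = 8 | 1·8 = 8
gcd(3,2,1,1) = 1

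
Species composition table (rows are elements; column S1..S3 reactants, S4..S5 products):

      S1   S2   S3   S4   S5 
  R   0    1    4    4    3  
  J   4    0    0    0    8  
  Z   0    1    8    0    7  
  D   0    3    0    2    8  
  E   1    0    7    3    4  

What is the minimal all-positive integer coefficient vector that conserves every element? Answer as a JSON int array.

R: 4·0+6·1+1·4 = 10 | 1·4+2·3 = 10
J: 4·4+6·0+1·0 = 16 | 1·0+2·8 = 16
Z: 4·0+6·1+1·8 = 14 | 1·0+2·7 = 14
D: 4·0+6·3+1·0 = 18 | 1·2+2·8 = 18
E: 4·1+6·0+1·7 = 11 | 1·3+2·4 = 11
gcd(4,6,1,1,2) = 1

Coefficients: [4, 6, 1, 1, 2]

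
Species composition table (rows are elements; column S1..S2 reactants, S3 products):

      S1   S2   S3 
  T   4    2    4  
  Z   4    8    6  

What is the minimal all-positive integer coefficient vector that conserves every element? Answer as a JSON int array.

T: 5·4+2·2 = 24 | 6·4 = 24
Z: 5·4+2·8 = 36 | 6·6 = 36
gcd(5,2,6) = 1

Coefficients: [5, 2, 6]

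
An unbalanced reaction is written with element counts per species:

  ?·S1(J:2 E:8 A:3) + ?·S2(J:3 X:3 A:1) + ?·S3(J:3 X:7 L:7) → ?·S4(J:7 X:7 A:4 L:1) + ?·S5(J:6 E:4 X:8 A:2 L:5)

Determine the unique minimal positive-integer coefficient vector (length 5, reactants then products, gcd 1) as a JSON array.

Coefficients: [2, 6, 3, 1, 4]

J: 2·2+6·3+3·3 = 31 | 1·7+4·6 = 31
E: 2·8+6·0+3·0 = 16 | 1·0+4·4 = 16
X: 2·0+6·3+3·7 = 39 | 1·7+4·8 = 39
A: 2·3+6·1+3·0 = 12 | 1·4+4·2 = 12
L: 2·0+6·0+3·7 = 21 | 1·1+4·5 = 21
gcd(2,6,3,1,4) = 1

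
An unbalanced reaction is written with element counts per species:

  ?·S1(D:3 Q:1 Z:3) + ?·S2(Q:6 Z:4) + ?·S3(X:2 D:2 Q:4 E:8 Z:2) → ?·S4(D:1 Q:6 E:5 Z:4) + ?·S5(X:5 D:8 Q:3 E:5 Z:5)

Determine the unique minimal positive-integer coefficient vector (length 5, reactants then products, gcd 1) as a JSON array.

X: 4·0+3·0+5·2 = 10 | 6·0+2·5 = 10
D: 4·3+3·0+5·2 = 22 | 6·1+2·8 = 22
Q: 4·1+3·6+5·4 = 42 | 6·6+2·3 = 42
E: 4·0+3·0+5·8 = 40 | 6·5+2·5 = 40
Z: 4·3+3·4+5·2 = 34 | 6·4+2·5 = 34
gcd(4,3,5,6,2) = 1

Coefficients: [4, 3, 5, 6, 2]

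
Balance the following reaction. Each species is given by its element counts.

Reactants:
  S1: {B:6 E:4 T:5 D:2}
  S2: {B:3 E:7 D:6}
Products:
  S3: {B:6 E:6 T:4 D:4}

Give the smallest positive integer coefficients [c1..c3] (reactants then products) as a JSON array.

B: 4·6+2·3 = 30 | 5·6 = 30
E: 4·4+2·7 = 30 | 5·6 = 30
T: 4·5+2·0 = 20 | 5·4 = 20
D: 4·2+2·6 = 20 | 5·4 = 20
gcd(4,2,5) = 1

Coefficients: [4, 2, 5]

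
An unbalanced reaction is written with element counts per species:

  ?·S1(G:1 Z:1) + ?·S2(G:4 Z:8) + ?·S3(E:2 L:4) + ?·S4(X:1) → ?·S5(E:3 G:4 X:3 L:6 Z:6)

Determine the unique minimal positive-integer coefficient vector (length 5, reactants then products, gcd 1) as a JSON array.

E: 4·0+1·0+3·2+6·0 = 6 | 2·3 = 6
G: 4·1+1·4+3·0+6·0 = 8 | 2·4 = 8
X: 4·0+1·0+3·0+6·1 = 6 | 2·3 = 6
L: 4·0+1·0+3·4+6·0 = 12 | 2·6 = 12
Z: 4·1+1·8+3·0+6·0 = 12 | 2·6 = 12
gcd(4,1,3,6,2) = 1

Coefficients: [4, 1, 3, 6, 2]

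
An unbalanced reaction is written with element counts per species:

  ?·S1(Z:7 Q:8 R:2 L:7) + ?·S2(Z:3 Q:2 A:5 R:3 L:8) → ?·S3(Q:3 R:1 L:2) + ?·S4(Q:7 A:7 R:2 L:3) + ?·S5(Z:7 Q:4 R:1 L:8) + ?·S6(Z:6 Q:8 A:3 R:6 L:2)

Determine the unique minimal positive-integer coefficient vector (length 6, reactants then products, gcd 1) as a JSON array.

Z: 5·7+2·3 = 41 | 3·0+1·0+5·7+1·6 = 41
Q: 5·8+2·2 = 44 | 3·3+1·7+5·4+1·8 = 44
A: 5·0+2·5 = 10 | 3·0+1·7+5·0+1·3 = 10
R: 5·2+2·3 = 16 | 3·1+1·2+5·1+1·6 = 16
L: 5·7+2·8 = 51 | 3·2+1·3+5·8+1·2 = 51
gcd(5,2,3,1,5,1) = 1

Coefficients: [5, 2, 3, 1, 5, 1]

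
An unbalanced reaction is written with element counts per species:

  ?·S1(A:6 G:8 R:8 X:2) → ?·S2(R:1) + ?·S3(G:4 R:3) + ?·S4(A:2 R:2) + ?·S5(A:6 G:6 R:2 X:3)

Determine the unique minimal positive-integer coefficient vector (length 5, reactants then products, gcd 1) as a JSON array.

Coefficients: [3, 5, 3, 3, 2]

A: 3·6 = 18 | 5·0+3·0+3·2+2·6 = 18
G: 3·8 = 24 | 5·0+3·4+3·0+2·6 = 24
R: 3·8 = 24 | 5·1+3·3+3·2+2·2 = 24
X: 3·2 = 6 | 5·0+3·0+3·0+2·3 = 6
gcd(3,5,3,3,2) = 1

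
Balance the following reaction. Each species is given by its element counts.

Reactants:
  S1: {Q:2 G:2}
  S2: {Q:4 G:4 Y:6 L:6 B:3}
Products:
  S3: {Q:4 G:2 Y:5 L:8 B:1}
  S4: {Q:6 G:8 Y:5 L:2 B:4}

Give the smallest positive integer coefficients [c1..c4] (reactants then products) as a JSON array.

Coefficients: [5, 5, 3, 3]

Q: 5·2+5·4 = 30 | 3·4+3·6 = 30
G: 5·2+5·4 = 30 | 3·2+3·8 = 30
Y: 5·0+5·6 = 30 | 3·5+3·5 = 30
L: 5·0+5·6 = 30 | 3·8+3·2 = 30
B: 5·0+5·3 = 15 | 3·1+3·4 = 15
gcd(5,5,3,3) = 1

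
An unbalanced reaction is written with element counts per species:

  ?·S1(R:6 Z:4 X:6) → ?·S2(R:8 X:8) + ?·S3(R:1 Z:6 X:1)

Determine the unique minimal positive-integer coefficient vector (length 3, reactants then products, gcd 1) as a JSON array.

R: 3·6 = 18 | 2·8+2·1 = 18
Z: 3·4 = 12 | 2·0+2·6 = 12
X: 3·6 = 18 | 2·8+2·1 = 18
gcd(3,2,2) = 1

Coefficients: [3, 2, 2]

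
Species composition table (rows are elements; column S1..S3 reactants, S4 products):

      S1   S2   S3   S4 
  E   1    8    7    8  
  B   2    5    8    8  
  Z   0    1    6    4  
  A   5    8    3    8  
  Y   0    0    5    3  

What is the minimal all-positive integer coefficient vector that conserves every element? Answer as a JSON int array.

Coefficients: [3, 2, 3, 5]

E: 3·1+2·8+3·7 = 40 | 5·8 = 40
B: 3·2+2·5+3·8 = 40 | 5·8 = 40
Z: 3·0+2·1+3·6 = 20 | 5·4 = 20
A: 3·5+2·8+3·3 = 40 | 5·8 = 40
Y: 3·0+2·0+3·5 = 15 | 5·3 = 15
gcd(3,2,3,5) = 1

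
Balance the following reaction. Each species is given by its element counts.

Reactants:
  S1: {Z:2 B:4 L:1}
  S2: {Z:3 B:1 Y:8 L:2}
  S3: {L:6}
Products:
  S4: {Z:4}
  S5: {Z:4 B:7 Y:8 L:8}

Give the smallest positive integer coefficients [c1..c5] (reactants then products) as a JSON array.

Z: 6·2+4·3+3·0 = 24 | 2·4+4·4 = 24
B: 6·4+4·1+3·0 = 28 | 2·0+4·7 = 28
Y: 6·0+4·8+3·0 = 32 | 2·0+4·8 = 32
L: 6·1+4·2+3·6 = 32 | 2·0+4·8 = 32
gcd(6,4,3,2,4) = 1

Coefficients: [6, 4, 3, 2, 4]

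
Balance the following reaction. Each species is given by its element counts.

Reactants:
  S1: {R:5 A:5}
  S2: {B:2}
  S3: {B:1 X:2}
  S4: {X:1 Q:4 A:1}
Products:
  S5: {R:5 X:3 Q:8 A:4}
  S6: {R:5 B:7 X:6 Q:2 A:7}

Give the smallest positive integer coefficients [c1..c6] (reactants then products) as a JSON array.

R: 3·5+4·0+6·0+3·0 = 15 | 1·5+2·5 = 15
B: 3·0+4·2+6·1+3·0 = 14 | 1·0+2·7 = 14
X: 3·0+4·0+6·2+3·1 = 15 | 1·3+2·6 = 15
Q: 3·0+4·0+6·0+3·4 = 12 | 1·8+2·2 = 12
A: 3·5+4·0+6·0+3·1 = 18 | 1·4+2·7 = 18
gcd(3,4,6,3,1,2) = 1

Coefficients: [3, 4, 6, 3, 1, 2]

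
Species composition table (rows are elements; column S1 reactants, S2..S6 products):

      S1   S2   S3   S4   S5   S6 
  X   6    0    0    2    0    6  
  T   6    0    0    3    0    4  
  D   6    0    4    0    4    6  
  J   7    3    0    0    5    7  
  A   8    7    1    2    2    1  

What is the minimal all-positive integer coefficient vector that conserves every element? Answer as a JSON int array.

X: 5·6 = 30 | 3·0+2·0+6·2+1·0+3·6 = 30
T: 5·6 = 30 | 3·0+2·0+6·3+1·0+3·4 = 30
D: 5·6 = 30 | 3·0+2·4+6·0+1·4+3·6 = 30
J: 5·7 = 35 | 3·3+2·0+6·0+1·5+3·7 = 35
A: 5·8 = 40 | 3·7+2·1+6·2+1·2+3·1 = 40
gcd(5,3,2,6,1,3) = 1

Coefficients: [5, 3, 2, 6, 1, 3]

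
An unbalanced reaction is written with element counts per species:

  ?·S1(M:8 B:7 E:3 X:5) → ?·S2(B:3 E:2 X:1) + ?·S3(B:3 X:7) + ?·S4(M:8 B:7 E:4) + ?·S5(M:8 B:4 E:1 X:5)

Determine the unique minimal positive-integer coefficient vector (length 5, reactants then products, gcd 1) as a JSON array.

Coefficients: [6, 3, 1, 2, 4]

M: 6·8 = 48 | 3·0+1·0+2·8+4·8 = 48
B: 6·7 = 42 | 3·3+1·3+2·7+4·4 = 42
E: 6·3 = 18 | 3·2+1·0+2·4+4·1 = 18
X: 6·5 = 30 | 3·1+1·7+2·0+4·5 = 30
gcd(6,3,1,2,4) = 1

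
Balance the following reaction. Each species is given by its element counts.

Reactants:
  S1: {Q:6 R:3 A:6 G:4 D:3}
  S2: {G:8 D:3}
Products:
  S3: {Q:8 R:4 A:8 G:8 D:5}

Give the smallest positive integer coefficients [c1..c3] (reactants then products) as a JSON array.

Q: 4·6+1·0 = 24 | 3·8 = 24
R: 4·3+1·0 = 12 | 3·4 = 12
A: 4·6+1·0 = 24 | 3·8 = 24
G: 4·4+1·8 = 24 | 3·8 = 24
D: 4·3+1·3 = 15 | 3·5 = 15
gcd(4,1,3) = 1

Coefficients: [4, 1, 3]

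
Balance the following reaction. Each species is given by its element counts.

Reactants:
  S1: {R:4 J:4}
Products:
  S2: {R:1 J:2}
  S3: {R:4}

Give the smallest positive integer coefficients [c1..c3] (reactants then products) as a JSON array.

R: 2·4 = 8 | 4·1+1·4 = 8
J: 2·4 = 8 | 4·2+1·0 = 8
gcd(2,4,1) = 1

Coefficients: [2, 4, 1]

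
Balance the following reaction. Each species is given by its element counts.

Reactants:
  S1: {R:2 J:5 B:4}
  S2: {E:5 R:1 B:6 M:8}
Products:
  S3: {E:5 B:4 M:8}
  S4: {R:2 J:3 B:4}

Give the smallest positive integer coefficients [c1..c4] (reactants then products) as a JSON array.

E: 3·0+4·5 = 20 | 4·5+5·0 = 20
R: 3·2+4·1 = 10 | 4·0+5·2 = 10
J: 3·5+4·0 = 15 | 4·0+5·3 = 15
B: 3·4+4·6 = 36 | 4·4+5·4 = 36
M: 3·0+4·8 = 32 | 4·8+5·0 = 32
gcd(3,4,4,5) = 1

Coefficients: [3, 4, 4, 5]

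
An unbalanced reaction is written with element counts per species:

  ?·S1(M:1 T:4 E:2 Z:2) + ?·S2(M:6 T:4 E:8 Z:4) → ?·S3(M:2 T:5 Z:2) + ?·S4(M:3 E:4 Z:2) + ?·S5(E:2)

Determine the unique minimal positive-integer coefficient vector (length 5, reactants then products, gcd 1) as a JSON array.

M: 2·1+3·6 = 20 | 4·2+4·3+6·0 = 20
T: 2·4+3·4 = 20 | 4·5+4·0+6·0 = 20
E: 2·2+3·8 = 28 | 4·0+4·4+6·2 = 28
Z: 2·2+3·4 = 16 | 4·2+4·2+6·0 = 16
gcd(2,3,4,4,6) = 1

Coefficients: [2, 3, 4, 4, 6]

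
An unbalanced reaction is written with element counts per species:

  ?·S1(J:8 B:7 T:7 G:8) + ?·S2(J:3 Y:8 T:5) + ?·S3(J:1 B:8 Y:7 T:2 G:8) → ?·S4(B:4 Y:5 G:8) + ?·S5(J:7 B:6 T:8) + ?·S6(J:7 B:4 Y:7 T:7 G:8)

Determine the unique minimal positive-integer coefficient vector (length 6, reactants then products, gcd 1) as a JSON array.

J: 6·8+4·3+3·1 = 63 | 5·0+5·7+4·7 = 63
B: 6·7+4·0+3·8 = 66 | 5·4+5·6+4·4 = 66
Y: 6·0+4·8+3·7 = 53 | 5·5+5·0+4·7 = 53
T: 6·7+4·5+3·2 = 68 | 5·0+5·8+4·7 = 68
G: 6·8+4·0+3·8 = 72 | 5·8+5·0+4·8 = 72
gcd(6,4,3,5,5,4) = 1

Coefficients: [6, 4, 3, 5, 5, 4]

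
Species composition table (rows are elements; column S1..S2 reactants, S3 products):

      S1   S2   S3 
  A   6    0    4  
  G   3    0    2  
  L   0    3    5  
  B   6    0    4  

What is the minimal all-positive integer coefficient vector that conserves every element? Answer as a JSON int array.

Coefficients: [2, 5, 3]

A: 2·6+5·0 = 12 | 3·4 = 12
G: 2·3+5·0 = 6 | 3·2 = 6
L: 2·0+5·3 = 15 | 3·5 = 15
B: 2·6+5·0 = 12 | 3·4 = 12
gcd(2,5,3) = 1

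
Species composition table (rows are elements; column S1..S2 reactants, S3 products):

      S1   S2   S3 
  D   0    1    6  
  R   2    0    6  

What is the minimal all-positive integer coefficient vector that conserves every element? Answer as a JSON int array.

D: 3·0+6·1 = 6 | 1·6 = 6
R: 3·2+6·0 = 6 | 1·6 = 6
gcd(3,6,1) = 1

Coefficients: [3, 6, 1]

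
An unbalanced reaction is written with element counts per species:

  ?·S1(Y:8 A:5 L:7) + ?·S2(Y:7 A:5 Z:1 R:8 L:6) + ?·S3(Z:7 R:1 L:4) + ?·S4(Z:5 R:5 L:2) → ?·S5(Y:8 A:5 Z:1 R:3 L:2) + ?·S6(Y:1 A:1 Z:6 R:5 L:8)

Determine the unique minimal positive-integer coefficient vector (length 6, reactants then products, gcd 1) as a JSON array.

Coefficients: [2, 3, 3, 2, 4, 5]

Y: 2·8+3·7+3·0+2·0 = 37 | 4·8+5·1 = 37
A: 2·5+3·5+3·0+2·0 = 25 | 4·5+5·1 = 25
Z: 2·0+3·1+3·7+2·5 = 34 | 4·1+5·6 = 34
R: 2·0+3·8+3·1+2·5 = 37 | 4·3+5·5 = 37
L: 2·7+3·6+3·4+2·2 = 48 | 4·2+5·8 = 48
gcd(2,3,3,2,4,5) = 1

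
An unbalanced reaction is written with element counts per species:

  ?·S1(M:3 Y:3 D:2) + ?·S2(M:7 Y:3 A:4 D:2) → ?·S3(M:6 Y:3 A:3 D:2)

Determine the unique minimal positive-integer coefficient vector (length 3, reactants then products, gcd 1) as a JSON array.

Coefficients: [1, 3, 4]

M: 1·3+3·7 = 24 | 4·6 = 24
Y: 1·3+3·3 = 12 | 4·3 = 12
A: 1·0+3·4 = 12 | 4·3 = 12
D: 1·2+3·2 = 8 | 4·2 = 8
gcd(1,3,4) = 1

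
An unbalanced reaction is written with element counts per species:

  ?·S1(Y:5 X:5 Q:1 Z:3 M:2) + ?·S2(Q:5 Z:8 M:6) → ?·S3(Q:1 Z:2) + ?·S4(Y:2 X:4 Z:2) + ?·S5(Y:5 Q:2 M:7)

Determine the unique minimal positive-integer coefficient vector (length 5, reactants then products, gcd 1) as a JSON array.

Coefficients: [4, 1, 5, 5, 2]

Y: 4·5+1·0 = 20 | 5·0+5·2+2·5 = 20
X: 4·5+1·0 = 20 | 5·0+5·4+2·0 = 20
Q: 4·1+1·5 = 9 | 5·1+5·0+2·2 = 9
Z: 4·3+1·8 = 20 | 5·2+5·2+2·0 = 20
M: 4·2+1·6 = 14 | 5·0+5·0+2·7 = 14
gcd(4,1,5,5,2) = 1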